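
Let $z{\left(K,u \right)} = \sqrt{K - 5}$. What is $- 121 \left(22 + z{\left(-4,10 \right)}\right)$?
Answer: $-2662 - 363 i \approx -2662.0 - 363.0 i$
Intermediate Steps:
$z{\left(K,u \right)} = \sqrt{-5 + K}$
$- 121 \left(22 + z{\left(-4,10 \right)}\right) = - 121 \left(22 + \sqrt{-5 - 4}\right) = - 121 \left(22 + \sqrt{-9}\right) = - 121 \left(22 + 3 i\right) = -2662 - 363 i$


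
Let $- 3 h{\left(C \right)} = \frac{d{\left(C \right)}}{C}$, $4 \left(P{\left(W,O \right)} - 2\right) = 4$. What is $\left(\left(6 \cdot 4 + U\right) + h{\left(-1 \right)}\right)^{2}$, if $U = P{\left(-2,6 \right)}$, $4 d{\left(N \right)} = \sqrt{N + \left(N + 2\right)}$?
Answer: $729$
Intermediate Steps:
$d{\left(N \right)} = \frac{\sqrt{2 + 2 N}}{4}$ ($d{\left(N \right)} = \frac{\sqrt{N + \left(N + 2\right)}}{4} = \frac{\sqrt{N + \left(2 + N\right)}}{4} = \frac{\sqrt{2 + 2 N}}{4}$)
$P{\left(W,O \right)} = 3$ ($P{\left(W,O \right)} = 2 + \frac{1}{4} \cdot 4 = 2 + 1 = 3$)
$U = 3$
$h{\left(C \right)} = - \frac{\sqrt{2 + 2 C}}{12 C}$ ($h{\left(C \right)} = - \frac{\frac{\sqrt{2 + 2 C}}{4} \frac{1}{C}}{3} = - \frac{\frac{1}{4} \frac{1}{C} \sqrt{2 + 2 C}}{3} = - \frac{\sqrt{2 + 2 C}}{12 C}$)
$\left(\left(6 \cdot 4 + U\right) + h{\left(-1 \right)}\right)^{2} = \left(\left(6 \cdot 4 + 3\right) - \frac{\sqrt{2 + 2 \left(-1\right)}}{12 \left(-1\right)}\right)^{2} = \left(\left(24 + 3\right) - - \frac{\sqrt{2 - 2}}{12}\right)^{2} = \left(27 - - \frac{\sqrt{0}}{12}\right)^{2} = \left(27 - \left(- \frac{1}{12}\right) 0\right)^{2} = \left(27 + 0\right)^{2} = 27^{2} = 729$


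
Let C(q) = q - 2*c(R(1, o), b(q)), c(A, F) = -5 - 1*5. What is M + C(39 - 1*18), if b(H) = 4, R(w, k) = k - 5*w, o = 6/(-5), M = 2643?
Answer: 2684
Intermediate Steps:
o = -6/5 (o = 6*(-1/5) = -6/5 ≈ -1.2000)
R(w, k) = k - 5*w
c(A, F) = -10 (c(A, F) = -5 - 5 = -10)
C(q) = 20 + q (C(q) = q - 2*(-10) = q + 20 = 20 + q)
M + C(39 - 1*18) = 2643 + (20 + (39 - 1*18)) = 2643 + (20 + (39 - 18)) = 2643 + (20 + 21) = 2643 + 41 = 2684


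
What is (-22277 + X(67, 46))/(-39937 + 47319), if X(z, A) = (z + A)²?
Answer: -4754/3691 ≈ -1.2880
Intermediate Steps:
X(z, A) = (A + z)²
(-22277 + X(67, 46))/(-39937 + 47319) = (-22277 + (46 + 67)²)/(-39937 + 47319) = (-22277 + 113²)/7382 = (-22277 + 12769)*(1/7382) = -9508*1/7382 = -4754/3691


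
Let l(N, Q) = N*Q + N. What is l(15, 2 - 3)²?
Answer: 0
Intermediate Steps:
l(N, Q) = N + N*Q
l(15, 2 - 3)² = (15*(1 + (2 - 3)))² = (15*(1 - 1))² = (15*0)² = 0² = 0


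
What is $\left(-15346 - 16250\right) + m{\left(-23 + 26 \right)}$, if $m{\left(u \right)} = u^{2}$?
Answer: $-31587$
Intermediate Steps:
$\left(-15346 - 16250\right) + m{\left(-23 + 26 \right)} = \left(-15346 - 16250\right) + \left(-23 + 26\right)^{2} = -31596 + 3^{2} = -31596 + 9 = -31587$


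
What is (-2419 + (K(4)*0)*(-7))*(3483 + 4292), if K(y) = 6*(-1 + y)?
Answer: -18807725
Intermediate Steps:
K(y) = -6 + 6*y
(-2419 + (K(4)*0)*(-7))*(3483 + 4292) = (-2419 + ((-6 + 6*4)*0)*(-7))*(3483 + 4292) = (-2419 + ((-6 + 24)*0)*(-7))*7775 = (-2419 + (18*0)*(-7))*7775 = (-2419 + 0*(-7))*7775 = (-2419 + 0)*7775 = -2419*7775 = -18807725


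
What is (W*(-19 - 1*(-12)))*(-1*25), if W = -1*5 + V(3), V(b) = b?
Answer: -350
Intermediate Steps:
W = -2 (W = -1*5 + 3 = -5 + 3 = -2)
(W*(-19 - 1*(-12)))*(-1*25) = (-2*(-19 - 1*(-12)))*(-1*25) = -2*(-19 + 12)*(-25) = -2*(-7)*(-25) = 14*(-25) = -350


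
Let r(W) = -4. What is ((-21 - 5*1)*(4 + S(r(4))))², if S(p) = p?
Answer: 0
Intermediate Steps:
((-21 - 5*1)*(4 + S(r(4))))² = ((-21 - 5*1)*(4 - 4))² = ((-21 - 5)*0)² = (-26*0)² = 0² = 0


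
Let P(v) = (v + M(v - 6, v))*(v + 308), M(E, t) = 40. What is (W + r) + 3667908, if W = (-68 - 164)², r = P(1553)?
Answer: 6686305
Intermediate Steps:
P(v) = (40 + v)*(308 + v) (P(v) = (v + 40)*(v + 308) = (40 + v)*(308 + v))
r = 2964573 (r = 12320 + 1553² + 348*1553 = 12320 + 2411809 + 540444 = 2964573)
W = 53824 (W = (-232)² = 53824)
(W + r) + 3667908 = (53824 + 2964573) + 3667908 = 3018397 + 3667908 = 6686305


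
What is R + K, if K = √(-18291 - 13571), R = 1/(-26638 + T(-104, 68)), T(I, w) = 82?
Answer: -1/26556 + I*√31862 ≈ -3.7656e-5 + 178.5*I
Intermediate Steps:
R = -1/26556 (R = 1/(-26638 + 82) = 1/(-26556) = -1/26556 ≈ -3.7656e-5)
K = I*√31862 (K = √(-31862) = I*√31862 ≈ 178.5*I)
R + K = -1/26556 + I*√31862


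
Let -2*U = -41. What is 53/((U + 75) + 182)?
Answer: 106/555 ≈ 0.19099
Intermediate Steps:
U = 41/2 (U = -1/2*(-41) = 41/2 ≈ 20.500)
53/((U + 75) + 182) = 53/((41/2 + 75) + 182) = 53/(191/2 + 182) = 53/(555/2) = 53*(2/555) = 106/555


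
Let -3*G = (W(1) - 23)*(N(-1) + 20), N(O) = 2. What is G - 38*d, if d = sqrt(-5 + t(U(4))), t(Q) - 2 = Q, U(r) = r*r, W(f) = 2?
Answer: 154 - 38*sqrt(13) ≈ 16.989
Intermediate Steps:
U(r) = r**2
G = 154 (G = -(2 - 23)*(2 + 20)/3 = -(-7)*22 = -1/3*(-462) = 154)
t(Q) = 2 + Q
d = sqrt(13) (d = sqrt(-5 + (2 + 4**2)) = sqrt(-5 + (2 + 16)) = sqrt(-5 + 18) = sqrt(13) ≈ 3.6056)
G - 38*d = 154 - 38*sqrt(13)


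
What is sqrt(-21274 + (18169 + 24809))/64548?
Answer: sqrt(5426)/32274 ≈ 0.0022824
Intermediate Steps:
sqrt(-21274 + (18169 + 24809))/64548 = sqrt(-21274 + 42978)*(1/64548) = sqrt(21704)*(1/64548) = (2*sqrt(5426))*(1/64548) = sqrt(5426)/32274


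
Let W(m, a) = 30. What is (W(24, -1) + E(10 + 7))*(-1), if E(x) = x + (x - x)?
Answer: -47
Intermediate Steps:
E(x) = x (E(x) = x + 0 = x)
(W(24, -1) + E(10 + 7))*(-1) = (30 + (10 + 7))*(-1) = (30 + 17)*(-1) = 47*(-1) = -47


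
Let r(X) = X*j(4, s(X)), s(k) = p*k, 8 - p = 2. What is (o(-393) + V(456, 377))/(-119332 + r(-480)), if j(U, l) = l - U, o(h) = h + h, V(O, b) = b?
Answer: -409/1264988 ≈ -0.00032332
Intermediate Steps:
p = 6 (p = 8 - 1*2 = 8 - 2 = 6)
o(h) = 2*h
s(k) = 6*k
r(X) = X*(-4 + 6*X) (r(X) = X*(6*X - 1*4) = X*(6*X - 4) = X*(-4 + 6*X))
(o(-393) + V(456, 377))/(-119332 + r(-480)) = (2*(-393) + 377)/(-119332 + 2*(-480)*(-2 + 3*(-480))) = (-786 + 377)/(-119332 + 2*(-480)*(-2 - 1440)) = -409/(-119332 + 2*(-480)*(-1442)) = -409/(-119332 + 1384320) = -409/1264988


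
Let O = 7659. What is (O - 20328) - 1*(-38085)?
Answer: 25416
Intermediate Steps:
(O - 20328) - 1*(-38085) = (7659 - 20328) - 1*(-38085) = -12669 + 38085 = 25416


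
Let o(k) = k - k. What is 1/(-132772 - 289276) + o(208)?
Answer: -1/422048 ≈ -2.3694e-6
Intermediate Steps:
o(k) = 0
1/(-132772 - 289276) + o(208) = 1/(-132772 - 289276) + 0 = 1/(-422048) + 0 = -1/422048 + 0 = -1/422048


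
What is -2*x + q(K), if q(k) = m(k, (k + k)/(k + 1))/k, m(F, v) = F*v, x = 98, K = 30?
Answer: -6016/31 ≈ -194.06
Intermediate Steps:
q(k) = 2*k/(1 + k) (q(k) = (k*((k + k)/(k + 1)))/k = (k*((2*k)/(1 + k)))/k = (k*(2*k/(1 + k)))/k = (2*k**2/(1 + k))/k = 2*k/(1 + k))
-2*x + q(K) = -2*98 + 2*30/(1 + 30) = -196 + 2*30/31 = -196 + 2*30*(1/31) = -196 + 60/31 = -6016/31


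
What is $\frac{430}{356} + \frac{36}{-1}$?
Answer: $- \frac{6193}{178} \approx -34.792$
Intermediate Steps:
$\frac{430}{356} + \frac{36}{-1} = 430 \cdot \frac{1}{356} + 36 \left(-1\right) = \frac{215}{178} - 36 = - \frac{6193}{178}$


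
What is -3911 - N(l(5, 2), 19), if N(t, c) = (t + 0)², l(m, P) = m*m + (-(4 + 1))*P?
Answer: -4136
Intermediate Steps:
l(m, P) = m² - 5*P (l(m, P) = m² + (-1*5)*P = m² - 5*P)
N(t, c) = t²
-3911 - N(l(5, 2), 19) = -3911 - (5² - 5*2)² = -3911 - (25 - 10)² = -3911 - 1*15² = -3911 - 1*225 = -3911 - 225 = -4136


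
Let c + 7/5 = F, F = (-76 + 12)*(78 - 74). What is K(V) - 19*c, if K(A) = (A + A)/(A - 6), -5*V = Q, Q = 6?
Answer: 73364/15 ≈ 4890.9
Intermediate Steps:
F = -256 (F = -64*4 = -256)
V = -6/5 (V = -⅕*6 = -6/5 ≈ -1.2000)
K(A) = 2*A/(-6 + A) (K(A) = (2*A)/(-6 + A) = 2*A/(-6 + A))
c = -1287/5 (c = -7/5 - 256 = -1287/5 ≈ -257.40)
K(V) - 19*c = 2*(-6/5)/(-6 - 6/5) - 19*(-1287/5) = 2*(-6/5)/(-36/5) + 24453/5 = 2*(-6/5)*(-5/36) + 24453/5 = ⅓ + 24453/5 = 73364/15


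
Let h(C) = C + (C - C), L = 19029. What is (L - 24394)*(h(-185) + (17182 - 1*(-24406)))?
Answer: -222127095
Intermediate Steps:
h(C) = C (h(C) = C + 0 = C)
(L - 24394)*(h(-185) + (17182 - 1*(-24406))) = (19029 - 24394)*(-185 + (17182 - 1*(-24406))) = -5365*(-185 + (17182 + 24406)) = -5365*(-185 + 41588) = -5365*41403 = -222127095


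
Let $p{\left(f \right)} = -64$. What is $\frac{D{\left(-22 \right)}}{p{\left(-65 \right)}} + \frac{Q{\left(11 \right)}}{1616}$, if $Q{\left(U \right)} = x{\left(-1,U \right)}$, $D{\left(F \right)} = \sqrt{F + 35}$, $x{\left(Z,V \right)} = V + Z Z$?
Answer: $\frac{3}{404} - \frac{\sqrt{13}}{64} \approx -0.048911$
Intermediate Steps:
$x{\left(Z,V \right)} = V + Z^{2}$
$D{\left(F \right)} = \sqrt{35 + F}$
$Q{\left(U \right)} = 1 + U$ ($Q{\left(U \right)} = U + \left(-1\right)^{2} = U + 1 = 1 + U$)
$\frac{D{\left(-22 \right)}}{p{\left(-65 \right)}} + \frac{Q{\left(11 \right)}}{1616} = \frac{\sqrt{35 - 22}}{-64} + \frac{1 + 11}{1616} = \sqrt{13} \left(- \frac{1}{64}\right) + 12 \cdot \frac{1}{1616} = - \frac{\sqrt{13}}{64} + \frac{3}{404} = \frac{3}{404} - \frac{\sqrt{13}}{64}$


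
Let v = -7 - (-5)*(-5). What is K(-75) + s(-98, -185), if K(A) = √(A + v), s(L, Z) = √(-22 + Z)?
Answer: I*(√107 + 3*√23) ≈ 24.732*I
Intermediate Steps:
v = -32 (v = -7 - 1*25 = -7 - 25 = -32)
K(A) = √(-32 + A) (K(A) = √(A - 32) = √(-32 + A))
K(-75) + s(-98, -185) = √(-32 - 75) + √(-22 - 185) = √(-107) + √(-207) = I*√107 + 3*I*√23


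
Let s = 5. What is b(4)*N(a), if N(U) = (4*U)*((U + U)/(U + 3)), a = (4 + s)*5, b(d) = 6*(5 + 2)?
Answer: 14175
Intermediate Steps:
b(d) = 42 (b(d) = 6*7 = 42)
a = 45 (a = (4 + 5)*5 = 9*5 = 45)
N(U) = 8*U²/(3 + U) (N(U) = (4*U)*((2*U)/(3 + U)) = (4*U)*(2*U/(3 + U)) = 8*U²/(3 + U))
b(4)*N(a) = 42*(8*45²/(3 + 45)) = 42*(8*2025/48) = 42*(8*2025*(1/48)) = 42*(675/2) = 14175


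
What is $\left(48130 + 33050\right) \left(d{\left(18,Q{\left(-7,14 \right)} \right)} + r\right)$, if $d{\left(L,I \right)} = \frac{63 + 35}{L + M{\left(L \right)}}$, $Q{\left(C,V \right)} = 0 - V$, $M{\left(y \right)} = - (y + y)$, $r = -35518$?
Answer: $-2883793220$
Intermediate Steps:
$M{\left(y \right)} = - 2 y$
$Q{\left(C,V \right)} = - V$
$d{\left(L,I \right)} = - \frac{98}{L}$ ($d{\left(L,I \right)} = \frac{63 + 35}{L - 2 L} = \frac{98}{\left(-1\right) L} = 98 \left(- \frac{1}{L}\right) = - \frac{98}{L}$)
$\left(48130 + 33050\right) \left(d{\left(18,Q{\left(-7,14 \right)} \right)} + r\right) = \left(48130 + 33050\right) \left(- \frac{98}{18} - 35518\right) = 81180 \left(\left(-98\right) \frac{1}{18} - 35518\right) = 81180 \left(- \frac{49}{9} - 35518\right) = 81180 \left(- \frac{319711}{9}\right) = -2883793220$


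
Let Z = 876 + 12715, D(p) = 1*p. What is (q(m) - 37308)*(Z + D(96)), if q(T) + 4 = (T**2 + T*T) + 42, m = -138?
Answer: 11195966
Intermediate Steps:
D(p) = p
Z = 13591
q(T) = 38 + 2*T**2 (q(T) = -4 + ((T**2 + T*T) + 42) = -4 + ((T**2 + T**2) + 42) = -4 + (2*T**2 + 42) = -4 + (42 + 2*T**2) = 38 + 2*T**2)
(q(m) - 37308)*(Z + D(96)) = ((38 + 2*(-138)**2) - 37308)*(13591 + 96) = ((38 + 2*19044) - 37308)*13687 = ((38 + 38088) - 37308)*13687 = (38126 - 37308)*13687 = 818*13687 = 11195966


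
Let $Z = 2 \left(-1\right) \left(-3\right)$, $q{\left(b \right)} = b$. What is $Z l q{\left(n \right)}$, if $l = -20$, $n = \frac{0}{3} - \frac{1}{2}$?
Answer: $60$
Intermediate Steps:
$n = - \frac{1}{2}$ ($n = 0 \cdot \frac{1}{3} - \frac{1}{2} = 0 - \frac{1}{2} = - \frac{1}{2} \approx -0.5$)
$Z = 6$ ($Z = \left(-2\right) \left(-3\right) = 6$)
$Z l q{\left(n \right)} = 6 \left(-20\right) \left(- \frac{1}{2}\right) = \left(-120\right) \left(- \frac{1}{2}\right) = 60$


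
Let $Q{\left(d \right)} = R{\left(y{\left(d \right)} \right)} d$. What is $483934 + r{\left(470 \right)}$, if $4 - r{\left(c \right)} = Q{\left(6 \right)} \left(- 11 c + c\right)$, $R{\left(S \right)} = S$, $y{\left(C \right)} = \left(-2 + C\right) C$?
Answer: $1160738$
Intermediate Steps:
$y{\left(C \right)} = C \left(-2 + C\right)$
$Q{\left(d \right)} = d^{2} \left(-2 + d\right)$ ($Q{\left(d \right)} = d \left(-2 + d\right) d = d^{2} \left(-2 + d\right)$)
$r{\left(c \right)} = 4 + 1440 c$ ($r{\left(c \right)} = 4 - 6^{2} \left(-2 + 6\right) \left(- 11 c + c\right) = 4 - 36 \cdot 4 \left(- 10 c\right) = 4 - 144 \left(- 10 c\right) = 4 - - 1440 c = 4 + 1440 c$)
$483934 + r{\left(470 \right)} = 483934 + \left(4 + 1440 \cdot 470\right) = 483934 + \left(4 + 676800\right) = 483934 + 676804 = 1160738$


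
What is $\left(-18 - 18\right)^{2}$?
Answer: $1296$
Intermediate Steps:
$\left(-18 - 18\right)^{2} = \left(-36\right)^{2} = 1296$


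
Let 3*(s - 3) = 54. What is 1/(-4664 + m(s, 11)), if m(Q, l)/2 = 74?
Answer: -1/4516 ≈ -0.00022143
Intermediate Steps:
s = 21 (s = 3 + (1/3)*54 = 3 + 18 = 21)
m(Q, l) = 148 (m(Q, l) = 2*74 = 148)
1/(-4664 + m(s, 11)) = 1/(-4664 + 148) = 1/(-4516) = -1/4516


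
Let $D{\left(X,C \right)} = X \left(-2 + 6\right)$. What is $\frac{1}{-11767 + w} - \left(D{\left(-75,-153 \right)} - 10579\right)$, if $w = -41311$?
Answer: $\frac{577435561}{53078} \approx 10879.0$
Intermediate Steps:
$D{\left(X,C \right)} = 4 X$ ($D{\left(X,C \right)} = X 4 = 4 X$)
$\frac{1}{-11767 + w} - \left(D{\left(-75,-153 \right)} - 10579\right) = \frac{1}{-11767 - 41311} - \left(4 \left(-75\right) - 10579\right) = \frac{1}{-53078} - \left(-300 - 10579\right) = - \frac{1}{53078} - -10879 = - \frac{1}{53078} + 10879 = \frac{577435561}{53078}$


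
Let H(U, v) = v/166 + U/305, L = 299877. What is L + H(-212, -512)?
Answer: 7591290579/25315 ≈ 2.9987e+5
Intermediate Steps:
H(U, v) = v/166 + U/305 (H(U, v) = v*(1/166) + U*(1/305) = v/166 + U/305)
L + H(-212, -512) = 299877 + ((1/166)*(-512) + (1/305)*(-212)) = 299877 + (-256/83 - 212/305) = 299877 - 95676/25315 = 7591290579/25315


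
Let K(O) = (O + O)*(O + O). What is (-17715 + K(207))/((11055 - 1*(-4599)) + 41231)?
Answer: 153681/56885 ≈ 2.7016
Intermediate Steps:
K(O) = 4*O² (K(O) = (2*O)*(2*O) = 4*O²)
(-17715 + K(207))/((11055 - 1*(-4599)) + 41231) = (-17715 + 4*207²)/((11055 - 1*(-4599)) + 41231) = (-17715 + 4*42849)/((11055 + 4599) + 41231) = (-17715 + 171396)/(15654 + 41231) = 153681/56885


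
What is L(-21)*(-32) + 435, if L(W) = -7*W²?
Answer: 99219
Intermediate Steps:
L(-21)*(-32) + 435 = -7*(-21)²*(-32) + 435 = -7*441*(-32) + 435 = -3087*(-32) + 435 = 98784 + 435 = 99219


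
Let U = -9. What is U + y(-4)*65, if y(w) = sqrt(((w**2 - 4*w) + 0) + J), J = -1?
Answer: -9 + 65*sqrt(31) ≈ 352.90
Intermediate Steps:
y(w) = sqrt(-1 + w**2 - 4*w) (y(w) = sqrt(((w**2 - 4*w) + 0) - 1) = sqrt((w**2 - 4*w) - 1) = sqrt(-1 + w**2 - 4*w))
U + y(-4)*65 = -9 + sqrt(-1 + (-4)**2 - 4*(-4))*65 = -9 + sqrt(-1 + 16 + 16)*65 = -9 + sqrt(31)*65 = -9 + 65*sqrt(31)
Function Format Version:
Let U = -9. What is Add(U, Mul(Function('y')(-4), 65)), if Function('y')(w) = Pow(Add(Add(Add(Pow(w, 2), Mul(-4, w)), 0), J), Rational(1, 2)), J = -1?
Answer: Add(-9, Mul(65, Pow(31, Rational(1, 2)))) ≈ 352.90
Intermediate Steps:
Function('y')(w) = Pow(Add(-1, Pow(w, 2), Mul(-4, w)), Rational(1, 2)) (Function('y')(w) = Pow(Add(Add(Add(Pow(w, 2), Mul(-4, w)), 0), -1), Rational(1, 2)) = Pow(Add(Add(Pow(w, 2), Mul(-4, w)), -1), Rational(1, 2)) = Pow(Add(-1, Pow(w, 2), Mul(-4, w)), Rational(1, 2)))
Add(U, Mul(Function('y')(-4), 65)) = Add(-9, Mul(Pow(Add(-1, Pow(-4, 2), Mul(-4, -4)), Rational(1, 2)), 65)) = Add(-9, Mul(Pow(Add(-1, 16, 16), Rational(1, 2)), 65)) = Add(-9, Mul(Pow(31, Rational(1, 2)), 65)) = Add(-9, Mul(65, Pow(31, Rational(1, 2))))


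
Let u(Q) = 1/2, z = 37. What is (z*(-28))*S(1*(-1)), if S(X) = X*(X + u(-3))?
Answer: -518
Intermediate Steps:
u(Q) = ½
S(X) = X*(½ + X) (S(X) = X*(X + ½) = X*(½ + X))
(z*(-28))*S(1*(-1)) = (37*(-28))*((1*(-1))*(½ + 1*(-1))) = -(-1036)*(½ - 1) = -(-1036)*(-1)/2 = -1036*½ = -518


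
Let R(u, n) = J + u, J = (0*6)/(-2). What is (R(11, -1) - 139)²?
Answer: 16384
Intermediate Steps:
J = 0 (J = 0*(-½) = 0)
R(u, n) = u (R(u, n) = 0 + u = u)
(R(11, -1) - 139)² = (11 - 139)² = (-128)² = 16384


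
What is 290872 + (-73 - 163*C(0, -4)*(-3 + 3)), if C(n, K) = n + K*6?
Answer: 290799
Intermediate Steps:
C(n, K) = n + 6*K
290872 + (-73 - 163*C(0, -4)*(-3 + 3)) = 290872 + (-73 - 163*(0 + 6*(-4))*(-3 + 3)) = 290872 + (-73 - 163*(0 - 24)*0) = 290872 + (-73 - (-3912)*0) = 290872 + (-73 - 163*0) = 290872 + (-73 + 0) = 290872 - 73 = 290799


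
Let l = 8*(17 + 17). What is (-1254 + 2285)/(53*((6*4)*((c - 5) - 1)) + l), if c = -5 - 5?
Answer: -1031/20080 ≈ -0.051345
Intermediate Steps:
l = 272 (l = 8*34 = 272)
c = -10
(-1254 + 2285)/(53*((6*4)*((c - 5) - 1)) + l) = (-1254 + 2285)/(53*((6*4)*((-10 - 5) - 1)) + 272) = 1031/(53*(24*(-15 - 1)) + 272) = 1031/(53*(24*(-16)) + 272) = 1031/(53*(-384) + 272) = 1031/(-20352 + 272) = 1031/(-20080) = 1031*(-1/20080) = -1031/20080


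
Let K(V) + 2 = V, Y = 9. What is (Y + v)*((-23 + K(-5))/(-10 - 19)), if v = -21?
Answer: -360/29 ≈ -12.414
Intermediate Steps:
K(V) = -2 + V
(Y + v)*((-23 + K(-5))/(-10 - 19)) = (9 - 21)*((-23 + (-2 - 5))/(-10 - 19)) = -12*(-23 - 7)/(-29) = -(-360)*(-1)/29 = -12*30/29 = -360/29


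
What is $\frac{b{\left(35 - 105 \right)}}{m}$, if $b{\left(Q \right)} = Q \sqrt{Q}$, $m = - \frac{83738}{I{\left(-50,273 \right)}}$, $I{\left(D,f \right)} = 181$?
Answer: $\frac{6335 i \sqrt{70}}{41869} \approx 1.2659 i$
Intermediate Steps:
$m = - \frac{83738}{181} \approx -462.64$
$b{\left(Q \right)} = Q^{\frac{3}{2}}$
$\frac{b{\left(35 - 105 \right)}}{m} = \frac{\left(35 - 105\right)^{\frac{3}{2}}}{- \frac{83738}{181}} = \left(-70\right)^{\frac{3}{2}} \left(- \frac{181}{83738}\right) = - 70 i \sqrt{70} \left(- \frac{181}{83738}\right) = \frac{6335 i \sqrt{70}}{41869}$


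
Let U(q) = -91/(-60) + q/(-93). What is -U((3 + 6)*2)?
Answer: -2461/1860 ≈ -1.3231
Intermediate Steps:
U(q) = 91/60 - q/93 (U(q) = -91*(-1/60) + q*(-1/93) = 91/60 - q/93)
-U((3 + 6)*2) = -(91/60 - (3 + 6)*2/93) = -(91/60 - 3*2/31) = -(91/60 - 1/93*18) = -(91/60 - 6/31) = -1*2461/1860 = -2461/1860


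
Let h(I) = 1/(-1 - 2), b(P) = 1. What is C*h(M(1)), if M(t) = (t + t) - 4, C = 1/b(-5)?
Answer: -⅓ ≈ -0.33333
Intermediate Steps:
C = 1 (C = 1/1 = 1)
M(t) = -4 + 2*t (M(t) = 2*t - 4 = -4 + 2*t)
h(I) = -⅓ (h(I) = 1/(-3) = -⅓)
C*h(M(1)) = 1*(-⅓) = -⅓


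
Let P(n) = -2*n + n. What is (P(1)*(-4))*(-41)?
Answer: -164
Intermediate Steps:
P(n) = -n
(P(1)*(-4))*(-41) = (-1*1*(-4))*(-41) = -1*(-4)*(-41) = 4*(-41) = -164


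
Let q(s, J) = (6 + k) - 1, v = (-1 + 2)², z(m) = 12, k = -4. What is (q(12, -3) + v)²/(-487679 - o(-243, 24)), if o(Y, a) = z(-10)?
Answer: -4/487691 ≈ -8.2019e-6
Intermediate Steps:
o(Y, a) = 12
v = 1 (v = 1² = 1)
q(s, J) = 1 (q(s, J) = (6 - 4) - 1 = 2 - 1 = 1)
(q(12, -3) + v)²/(-487679 - o(-243, 24)) = (1 + 1)²/(-487679 - 1*12) = 2²/(-487679 - 12) = 4/(-487691) = 4*(-1/487691) = -4/487691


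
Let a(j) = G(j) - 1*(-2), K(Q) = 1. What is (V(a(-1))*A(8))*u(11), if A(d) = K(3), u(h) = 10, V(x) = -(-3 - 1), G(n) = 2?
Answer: 40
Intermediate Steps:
a(j) = 4 (a(j) = 2 - 1*(-2) = 2 + 2 = 4)
V(x) = 4 (V(x) = -1*(-4) = 4)
A(d) = 1
(V(a(-1))*A(8))*u(11) = (4*1)*10 = 4*10 = 40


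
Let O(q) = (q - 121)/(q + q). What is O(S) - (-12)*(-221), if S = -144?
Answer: -763511/288 ≈ -2651.1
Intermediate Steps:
O(q) = (-121 + q)/(2*q) (O(q) = (-121 + q)/((2*q)) = (-121 + q)*(1/(2*q)) = (-121 + q)/(2*q))
O(S) - (-12)*(-221) = (½)*(-121 - 144)/(-144) - (-12)*(-221) = (½)*(-1/144)*(-265) - 1*2652 = 265/288 - 2652 = -763511/288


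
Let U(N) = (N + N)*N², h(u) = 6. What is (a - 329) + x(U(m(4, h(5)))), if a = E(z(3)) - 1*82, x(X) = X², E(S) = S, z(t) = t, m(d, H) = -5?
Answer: 62092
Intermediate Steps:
U(N) = 2*N³ (U(N) = (2*N)*N² = 2*N³)
a = -79 (a = 3 - 1*82 = 3 - 82 = -79)
(a - 329) + x(U(m(4, h(5)))) = (-79 - 329) + (2*(-5)³)² = -408 + (2*(-125))² = -408 + (-250)² = -408 + 62500 = 62092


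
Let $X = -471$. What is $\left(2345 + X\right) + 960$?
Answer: $2834$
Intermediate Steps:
$\left(2345 + X\right) + 960 = \left(2345 - 471\right) + 960 = 1874 + 960 = 2834$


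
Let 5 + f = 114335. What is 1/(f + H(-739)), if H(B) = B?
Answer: 1/113591 ≈ 8.8035e-6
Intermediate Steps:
f = 114330 (f = -5 + 114335 = 114330)
1/(f + H(-739)) = 1/(114330 - 739) = 1/113591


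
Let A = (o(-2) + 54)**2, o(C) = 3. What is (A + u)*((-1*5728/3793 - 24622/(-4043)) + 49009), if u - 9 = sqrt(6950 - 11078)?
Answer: 188369565327378/1179623 + 231270184564*I*sqrt(258)/1179623 ≈ 1.5969e+8 + 3.1491e+6*I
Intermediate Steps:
A = 3249 (A = (3 + 54)**2 = 57**2 = 3249)
u = 9 + 4*I*sqrt(258) (u = 9 + sqrt(6950 - 11078) = 9 + sqrt(-4128) = 9 + 4*I*sqrt(258) ≈ 9.0 + 64.25*I)
(A + u)*((-1*5728/3793 - 24622/(-4043)) + 49009) = (3249 + (9 + 4*I*sqrt(258)))*((-1*5728/3793 - 24622/(-4043)) + 49009) = (3258 + 4*I*sqrt(258))*((-5728*1/3793 - 24622*(-1/4043)) + 49009) = (3258 + 4*I*sqrt(258))*((-5728/3793 + 1894/311) + 49009) = (3258 + 4*I*sqrt(258))*(5402534/1179623 + 49009) = (3258 + 4*I*sqrt(258))*(57817546141/1179623) = 188369565327378/1179623 + 231270184564*I*sqrt(258)/1179623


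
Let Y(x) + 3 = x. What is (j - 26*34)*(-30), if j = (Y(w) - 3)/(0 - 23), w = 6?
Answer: 26520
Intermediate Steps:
Y(x) = -3 + x
j = 0 (j = ((-3 + 6) - 3)/(0 - 23) = (3 - 3)/(-23) = 0*(-1/23) = 0)
(j - 26*34)*(-30) = (0 - 26*34)*(-30) = (0 - 884)*(-30) = -884*(-30) = 26520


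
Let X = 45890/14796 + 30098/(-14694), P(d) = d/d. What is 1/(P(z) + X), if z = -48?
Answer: 18117702/37199173 ≈ 0.48705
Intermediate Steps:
P(d) = 1
X = 19081471/18117702 (X = 45890*(1/14796) + 30098*(-1/14694) = 22945/7398 - 15049/7347 = 19081471/18117702 ≈ 1.0532)
1/(P(z) + X) = 1/(1 + 19081471/18117702) = 1/(37199173/18117702) = 18117702/37199173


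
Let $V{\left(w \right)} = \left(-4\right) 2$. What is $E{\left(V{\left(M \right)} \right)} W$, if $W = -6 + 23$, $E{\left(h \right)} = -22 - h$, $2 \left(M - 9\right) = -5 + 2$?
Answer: $-238$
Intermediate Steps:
$M = \frac{15}{2}$ ($M = 9 + \frac{-5 + 2}{2} = 9 + \frac{1}{2} \left(-3\right) = 9 - \frac{3}{2} = \frac{15}{2} \approx 7.5$)
$V{\left(w \right)} = -8$
$W = 17$
$E{\left(V{\left(M \right)} \right)} W = \left(-22 - -8\right) 17 = \left(-22 + 8\right) 17 = \left(-14\right) 17 = -238$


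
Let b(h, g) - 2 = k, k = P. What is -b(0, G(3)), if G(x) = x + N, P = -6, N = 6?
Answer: 4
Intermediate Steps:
k = -6
G(x) = 6 + x (G(x) = x + 6 = 6 + x)
b(h, g) = -4 (b(h, g) = 2 - 6 = -4)
-b(0, G(3)) = -1*(-4) = 4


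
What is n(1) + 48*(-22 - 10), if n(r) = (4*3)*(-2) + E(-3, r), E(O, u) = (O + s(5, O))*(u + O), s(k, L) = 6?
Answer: -1566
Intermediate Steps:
E(O, u) = (6 + O)*(O + u) (E(O, u) = (O + 6)*(u + O) = (6 + O)*(O + u))
n(r) = -33 + 3*r (n(r) = (4*3)*(-2) + ((-3)**2 + 6*(-3) + 6*r - 3*r) = 12*(-2) + (9 - 18 + 6*r - 3*r) = -24 + (-9 + 3*r) = -33 + 3*r)
n(1) + 48*(-22 - 10) = (-33 + 3*1) + 48*(-22 - 10) = (-33 + 3) + 48*(-32) = -30 - 1536 = -1566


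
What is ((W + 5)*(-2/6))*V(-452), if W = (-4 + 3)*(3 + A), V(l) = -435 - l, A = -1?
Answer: -17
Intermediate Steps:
W = -2 (W = (-4 + 3)*(3 - 1) = -1*2 = -2)
((W + 5)*(-2/6))*V(-452) = ((-2 + 5)*(-2/6))*(-435 - 1*(-452)) = (3*(-2*⅙))*(-435 + 452) = (3*(-⅓))*17 = -1*17 = -17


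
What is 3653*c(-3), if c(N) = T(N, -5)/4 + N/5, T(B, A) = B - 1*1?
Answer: -29224/5 ≈ -5844.8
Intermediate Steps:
T(B, A) = -1 + B (T(B, A) = B - 1 = -1 + B)
c(N) = -1/4 + 9*N/20 (c(N) = (-1 + N)/4 + N/5 = (-1 + N)*(1/4) + N*(1/5) = (-1/4 + N/4) + N/5 = -1/4 + 9*N/20)
3653*c(-3) = 3653*(-1/4 + (9/20)*(-3)) = 3653*(-1/4 - 27/20) = 3653*(-8/5) = -29224/5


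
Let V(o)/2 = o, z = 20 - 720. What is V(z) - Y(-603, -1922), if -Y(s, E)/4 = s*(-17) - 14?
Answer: 39548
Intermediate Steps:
Y(s, E) = 56 + 68*s (Y(s, E) = -4*(s*(-17) - 14) = -4*(-17*s - 14) = -4*(-14 - 17*s) = 56 + 68*s)
z = -700
V(o) = 2*o
V(z) - Y(-603, -1922) = 2*(-700) - (56 + 68*(-603)) = -1400 - (56 - 41004) = -1400 - 1*(-40948) = -1400 + 40948 = 39548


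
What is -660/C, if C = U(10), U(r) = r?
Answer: -66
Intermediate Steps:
C = 10
-660/C = -660/10 = -660*1/10 = -66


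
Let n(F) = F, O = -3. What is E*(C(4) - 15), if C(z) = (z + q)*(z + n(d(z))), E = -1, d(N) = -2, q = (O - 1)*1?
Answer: 15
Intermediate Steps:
q = -4 (q = (-3 - 1)*1 = -4*1 = -4)
C(z) = (-4 + z)*(-2 + z) (C(z) = (z - 4)*(z - 2) = (-4 + z)*(-2 + z))
E*(C(4) - 15) = -((8 + 4² - 6*4) - 15) = -((8 + 16 - 24) - 15) = -(0 - 15) = -1*(-15) = 15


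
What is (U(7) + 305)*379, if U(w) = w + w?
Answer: 120901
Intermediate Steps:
U(w) = 2*w
(U(7) + 305)*379 = (2*7 + 305)*379 = (14 + 305)*379 = 319*379 = 120901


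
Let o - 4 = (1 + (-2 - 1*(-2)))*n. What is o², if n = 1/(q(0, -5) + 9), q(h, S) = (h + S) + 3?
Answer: 841/49 ≈ 17.163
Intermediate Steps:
q(h, S) = 3 + S + h (q(h, S) = (S + h) + 3 = 3 + S + h)
n = ⅐ (n = 1/((3 - 5 + 0) + 9) = 1/(-2 + 9) = 1/7 = ⅐ ≈ 0.14286)
o = 29/7 (o = 4 + (1 + (-2 - 1*(-2)))*(⅐) = 4 + (1 + (-2 + 2))*(⅐) = 4 + (1 + 0)*(⅐) = 4 + 1*(⅐) = 4 + ⅐ = 29/7 ≈ 4.1429)
o² = (29/7)² = 841/49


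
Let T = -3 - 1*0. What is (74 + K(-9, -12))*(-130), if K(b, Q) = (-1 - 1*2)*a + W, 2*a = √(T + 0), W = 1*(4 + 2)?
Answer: -10400 + 195*I*√3 ≈ -10400.0 + 337.75*I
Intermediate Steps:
T = -3 (T = -3 + 0 = -3)
W = 6 (W = 1*6 = 6)
a = I*√3/2 (a = √(-3 + 0)/2 = √(-3)/2 = (I*√3)/2 = I*√3/2 ≈ 0.86602*I)
K(b, Q) = 6 - 3*I*√3/2 (K(b, Q) = (-1 - 1*2)*(I*√3/2) + 6 = (-1 - 2)*(I*√3/2) + 6 = -3*I*√3/2 + 6 = 6 - 3*I*√3/2)
(74 + K(-9, -12))*(-130) = (74 + (6 - 3*I*√3/2))*(-130) = (80 - 3*I*√3/2)*(-130) = -10400 + 195*I*√3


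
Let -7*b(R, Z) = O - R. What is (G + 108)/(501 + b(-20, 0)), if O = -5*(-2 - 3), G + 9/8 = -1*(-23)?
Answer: 7273/27696 ≈ 0.26260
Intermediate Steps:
G = 175/8 (G = -9/8 - 1*(-23) = -9/8 + 23 = 175/8 ≈ 21.875)
O = 25 (O = -5*(-5) = 25)
b(R, Z) = -25/7 + R/7 (b(R, Z) = -(25 - R)/7 = -25/7 + R/7)
(G + 108)/(501 + b(-20, 0)) = (175/8 + 108)/(501 + (-25/7 + (⅐)*(-20))) = 1039/(8*(501 + (-25/7 - 20/7))) = 1039/(8*(501 - 45/7)) = 1039/(8*(3462/7)) = (1039/8)*(7/3462) = 7273/27696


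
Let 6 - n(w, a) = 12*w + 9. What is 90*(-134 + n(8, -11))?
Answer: -20970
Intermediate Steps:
n(w, a) = -3 - 12*w (n(w, a) = 6 - (12*w + 9) = 6 - (9 + 12*w) = 6 + (-9 - 12*w) = -3 - 12*w)
90*(-134 + n(8, -11)) = 90*(-134 + (-3 - 12*8)) = 90*(-134 + (-3 - 96)) = 90*(-134 - 99) = 90*(-233) = -20970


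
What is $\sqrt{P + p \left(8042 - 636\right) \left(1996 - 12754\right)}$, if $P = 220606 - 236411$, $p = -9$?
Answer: $\sqrt{717047927} \approx 26778.0$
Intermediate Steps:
$P = -15805$ ($P = 220606 - 236411 = -15805$)
$\sqrt{P + p \left(8042 - 636\right) \left(1996 - 12754\right)} = \sqrt{-15805 - 9 \left(8042 - 636\right) \left(1996 - 12754\right)} = \sqrt{-15805 - 9 \left(8042 + \left(-5906 + 5270\right)\right) \left(-10758\right)} = \sqrt{-15805 - 9 \left(8042 - 636\right) \left(-10758\right)} = \sqrt{-15805 - 9 \cdot 7406 \left(-10758\right)} = \sqrt{-15805 - -717063732} = \sqrt{-15805 + 717063732} = \sqrt{717047927}$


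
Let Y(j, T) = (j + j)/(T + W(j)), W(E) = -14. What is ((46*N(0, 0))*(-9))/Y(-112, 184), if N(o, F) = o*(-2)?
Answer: 0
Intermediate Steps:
N(o, F) = -2*o
Y(j, T) = 2*j/(-14 + T) (Y(j, T) = (j + j)/(T - 14) = (2*j)/(-14 + T) = 2*j/(-14 + T))
((46*N(0, 0))*(-9))/Y(-112, 184) = ((46*(-2*0))*(-9))/((2*(-112)/(-14 + 184))) = ((46*0)*(-9))/((2*(-112)/170)) = (0*(-9))/((2*(-112)*(1/170))) = 0/(-112/85) = 0*(-85/112) = 0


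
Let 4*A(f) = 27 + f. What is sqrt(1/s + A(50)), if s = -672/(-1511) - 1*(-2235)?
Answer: sqrt(878532076194081)/6755514 ≈ 4.3875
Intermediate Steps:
A(f) = 27/4 + f/4 (A(f) = (27 + f)/4 = 27/4 + f/4)
s = 3377757/1511 (s = -672*(-1/1511) + 2235 = 672/1511 + 2235 = 3377757/1511 ≈ 2235.4)
sqrt(1/s + A(50)) = sqrt(1/(3377757/1511) + (27/4 + (1/4)*50)) = sqrt(1511/3377757 + (27/4 + 25/2)) = sqrt(1511/3377757 + 77/4) = sqrt(260093333/13511028) = sqrt(878532076194081)/6755514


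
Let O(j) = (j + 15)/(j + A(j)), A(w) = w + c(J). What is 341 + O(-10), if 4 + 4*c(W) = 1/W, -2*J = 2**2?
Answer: 57589/169 ≈ 340.76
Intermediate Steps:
J = -2 (J = -1/2*2**2 = -1/2*4 = -2)
c(W) = -1 + 1/(4*W) (c(W) = -1 + (1/W)/4 = -1 + 1/(4*W))
A(w) = -9/8 + w (A(w) = w + (1/4 - 1*(-2))/(-2) = w - (1/4 + 2)/2 = w - 1/2*9/4 = w - 9/8 = -9/8 + w)
O(j) = (15 + j)/(-9/8 + 2*j) (O(j) = (j + 15)/(j + (-9/8 + j)) = (15 + j)/(-9/8 + 2*j))
341 + O(-10) = 341 + 8*(15 - 10)/(-9 + 16*(-10)) = 341 + 8*5/(-9 - 160) = 341 + 8*5/(-169) = 341 + 8*(-1/169)*5 = 341 - 40/169 = 57589/169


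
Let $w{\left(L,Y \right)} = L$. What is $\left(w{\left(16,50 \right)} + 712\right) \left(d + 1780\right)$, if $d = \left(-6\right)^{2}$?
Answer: $1322048$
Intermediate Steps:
$d = 36$
$\left(w{\left(16,50 \right)} + 712\right) \left(d + 1780\right) = \left(16 + 712\right) \left(36 + 1780\right) = 728 \cdot 1816 = 1322048$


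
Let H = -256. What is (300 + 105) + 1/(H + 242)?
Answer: 5669/14 ≈ 404.93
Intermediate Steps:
(300 + 105) + 1/(H + 242) = (300 + 105) + 1/(-256 + 242) = 405 + 1/(-14) = 405 - 1/14 = 5669/14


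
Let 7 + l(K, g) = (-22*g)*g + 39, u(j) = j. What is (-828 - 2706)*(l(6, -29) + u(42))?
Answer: 65124552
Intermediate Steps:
l(K, g) = 32 - 22*g² (l(K, g) = -7 + ((-22*g)*g + 39) = -7 + (-22*g² + 39) = -7 + (39 - 22*g²) = 32 - 22*g²)
(-828 - 2706)*(l(6, -29) + u(42)) = (-828 - 2706)*((32 - 22*(-29)²) + 42) = -3534*((32 - 22*841) + 42) = -3534*((32 - 18502) + 42) = -3534*(-18470 + 42) = -3534*(-18428) = 65124552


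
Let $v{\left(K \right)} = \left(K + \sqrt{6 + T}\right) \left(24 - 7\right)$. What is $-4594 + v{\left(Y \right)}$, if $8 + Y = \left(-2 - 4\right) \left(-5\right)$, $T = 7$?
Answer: $-4220 + 17 \sqrt{13} \approx -4158.7$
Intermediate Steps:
$Y = 22$ ($Y = -8 + \left(-2 - 4\right) \left(-5\right) = -8 - -30 = -8 + 30 = 22$)
$v{\left(K \right)} = 17 K + 17 \sqrt{13}$ ($v{\left(K \right)} = \left(K + \sqrt{6 + 7}\right) \left(24 - 7\right) = \left(K + \sqrt{13}\right) 17 = 17 K + 17 \sqrt{13}$)
$-4594 + v{\left(Y \right)} = -4594 + \left(17 \cdot 22 + 17 \sqrt{13}\right) = -4594 + \left(374 + 17 \sqrt{13}\right) = -4220 + 17 \sqrt{13}$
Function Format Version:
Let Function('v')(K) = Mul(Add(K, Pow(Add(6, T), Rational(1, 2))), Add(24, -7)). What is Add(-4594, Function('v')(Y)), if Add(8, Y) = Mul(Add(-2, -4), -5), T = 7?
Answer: Add(-4220, Mul(17, Pow(13, Rational(1, 2)))) ≈ -4158.7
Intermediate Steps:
Y = 22 (Y = Add(-8, Mul(Add(-2, -4), -5)) = Add(-8, Mul(-6, -5)) = Add(-8, 30) = 22)
Function('v')(K) = Add(Mul(17, K), Mul(17, Pow(13, Rational(1, 2)))) (Function('v')(K) = Mul(Add(K, Pow(Add(6, 7), Rational(1, 2))), Add(24, -7)) = Mul(Add(K, Pow(13, Rational(1, 2))), 17) = Add(Mul(17, K), Mul(17, Pow(13, Rational(1, 2)))))
Add(-4594, Function('v')(Y)) = Add(-4594, Add(Mul(17, 22), Mul(17, Pow(13, Rational(1, 2))))) = Add(-4594, Add(374, Mul(17, Pow(13, Rational(1, 2))))) = Add(-4220, Mul(17, Pow(13, Rational(1, 2))))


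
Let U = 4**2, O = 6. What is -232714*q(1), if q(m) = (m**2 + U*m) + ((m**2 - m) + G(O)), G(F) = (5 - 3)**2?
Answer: -4886994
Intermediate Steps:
U = 16
G(F) = 4 (G(F) = 2**2 = 4)
q(m) = 4 + 2*m**2 + 15*m (q(m) = (m**2 + 16*m) + ((m**2 - m) + 4) = (m**2 + 16*m) + (4 + m**2 - m) = 4 + 2*m**2 + 15*m)
-232714*q(1) = -232714*(4 + 2*1**2 + 15*1) = -232714*(4 + 2*1 + 15) = -232714*(4 + 2 + 15) = -232714*21 = -4886994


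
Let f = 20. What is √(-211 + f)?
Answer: I*√191 ≈ 13.82*I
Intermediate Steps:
√(-211 + f) = √(-211 + 20) = √(-191) = I*√191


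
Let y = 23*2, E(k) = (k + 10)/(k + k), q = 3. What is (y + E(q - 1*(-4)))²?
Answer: 436921/196 ≈ 2229.2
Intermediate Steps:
E(k) = (10 + k)/(2*k) (E(k) = (10 + k)/((2*k)) = (10 + k)*(1/(2*k)) = (10 + k)/(2*k))
y = 46
(y + E(q - 1*(-4)))² = (46 + (10 + (3 - 1*(-4)))/(2*(3 - 1*(-4))))² = (46 + (10 + (3 + 4))/(2*(3 + 4)))² = (46 + (½)*(10 + 7)/7)² = (46 + (½)*(⅐)*17)² = (46 + 17/14)² = (661/14)² = 436921/196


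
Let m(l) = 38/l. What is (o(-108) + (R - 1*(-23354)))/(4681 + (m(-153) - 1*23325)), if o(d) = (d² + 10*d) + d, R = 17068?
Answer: -3893697/1426285 ≈ -2.7300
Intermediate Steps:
o(d) = d² + 11*d
(o(-108) + (R - 1*(-23354)))/(4681 + (m(-153) - 1*23325)) = (-108*(11 - 108) + (17068 - 1*(-23354)))/(4681 + (38/(-153) - 1*23325)) = (-108*(-97) + (17068 + 23354))/(4681 + (38*(-1/153) - 23325)) = (10476 + 40422)/(4681 + (-38/153 - 23325)) = 50898/(4681 - 3568763/153) = 50898/(-2852570/153) = 50898*(-153/2852570) = -3893697/1426285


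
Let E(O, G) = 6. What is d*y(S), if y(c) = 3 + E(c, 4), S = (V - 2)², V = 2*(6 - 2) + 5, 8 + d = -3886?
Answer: -35046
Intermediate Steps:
d = -3894 (d = -8 - 3886 = -3894)
V = 13 (V = 2*4 + 5 = 8 + 5 = 13)
S = 121 (S = (13 - 2)² = 11² = 121)
y(c) = 9 (y(c) = 3 + 6 = 9)
d*y(S) = -3894*9 = -35046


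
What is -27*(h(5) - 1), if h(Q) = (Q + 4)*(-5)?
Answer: 1242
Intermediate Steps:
h(Q) = -20 - 5*Q (h(Q) = (4 + Q)*(-5) = -20 - 5*Q)
-27*(h(5) - 1) = -27*((-20 - 5*5) - 1) = -27*((-20 - 25) - 1) = -27*(-45 - 1) = -27*(-46) = 1242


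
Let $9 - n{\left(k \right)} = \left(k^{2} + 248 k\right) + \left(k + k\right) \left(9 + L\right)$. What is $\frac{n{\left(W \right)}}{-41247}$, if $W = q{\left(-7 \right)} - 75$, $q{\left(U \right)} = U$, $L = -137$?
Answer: $\frac{819}{4583} \approx 0.1787$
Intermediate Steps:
$W = -82$ ($W = -7 - 75 = -82$)
$n{\left(k \right)} = 9 - k^{2} + 8 k$ ($n{\left(k \right)} = 9 - \left(\left(k^{2} + 248 k\right) + \left(k + k\right) \left(9 - 137\right)\right) = 9 - \left(\left(k^{2} + 248 k\right) + 2 k \left(-128\right)\right) = 9 - \left(\left(k^{2} + 248 k\right) - 256 k\right) = 9 - \left(k^{2} - 8 k\right) = 9 - k^{2} + 8 k$)
$\frac{n{\left(W \right)}}{-41247} = \frac{9 - \left(-82\right)^{2} + 8 \left(-82\right)}{-41247} = \left(9 - 6724 - 656\right) \left(- \frac{1}{41247}\right) = \left(-7371\right) \left(- \frac{1}{41247}\right) = \frac{819}{4583}$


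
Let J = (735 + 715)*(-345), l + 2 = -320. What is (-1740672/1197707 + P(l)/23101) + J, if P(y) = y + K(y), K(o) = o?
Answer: -13841072743438930/27668229407 ≈ -5.0025e+5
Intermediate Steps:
l = -322 (l = -2 - 320 = -322)
P(y) = 2*y (P(y) = y + y = 2*y)
J = -500250 (J = 1450*(-345) = -500250)
(-1740672/1197707 + P(l)/23101) + J = (-1740672/1197707 + (2*(-322))/23101) - 500250 = (-1740672*1/1197707 - 644*1/23101) - 500250 = (-1740672/1197707 - 644/23101) - 500250 = -40982587180/27668229407 - 500250 = -13841072743438930/27668229407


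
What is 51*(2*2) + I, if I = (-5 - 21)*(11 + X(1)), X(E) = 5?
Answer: -212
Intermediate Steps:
I = -416 (I = (-5 - 21)*(11 + 5) = -26*16 = -416)
51*(2*2) + I = 51*(2*2) - 416 = 51*4 - 416 = 204 - 416 = -212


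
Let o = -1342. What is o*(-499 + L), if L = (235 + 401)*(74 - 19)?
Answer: -46273502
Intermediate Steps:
L = 34980 (L = 636*55 = 34980)
o*(-499 + L) = -1342*(-499 + 34980) = -1342*34481 = -46273502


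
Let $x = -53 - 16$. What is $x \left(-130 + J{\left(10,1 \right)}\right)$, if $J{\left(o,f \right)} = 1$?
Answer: $8901$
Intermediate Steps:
$x = -69$
$x \left(-130 + J{\left(10,1 \right)}\right) = - 69 \left(-130 + 1\right) = \left(-69\right) \left(-129\right) = 8901$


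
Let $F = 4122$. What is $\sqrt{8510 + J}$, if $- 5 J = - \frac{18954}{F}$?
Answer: $\frac{\sqrt{11158028435}}{1145} \approx 92.255$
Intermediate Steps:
$J = \frac{1053}{1145}$ ($J = - \frac{\left(-18954\right) \frac{1}{4122}}{5} = \left(- \frac{1}{5}\right) \left(- \frac{1053}{229}\right) = \frac{1053}{1145} \approx 0.91965$)
$\sqrt{8510 + J} = \sqrt{8510 + \frac{1053}{1145}} = \sqrt{\frac{9745003}{1145}} = \frac{\sqrt{11158028435}}{1145}$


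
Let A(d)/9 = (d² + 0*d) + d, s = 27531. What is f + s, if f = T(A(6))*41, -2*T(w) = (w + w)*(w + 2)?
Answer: -5861709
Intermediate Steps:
A(d) = 9*d + 9*d² (A(d) = 9*((d² + 0*d) + d) = 9*((d² + 0) + d) = 9*(d² + d) = 9*(d + d²) = 9*d + 9*d²)
T(w) = -w*(2 + w) (T(w) = -(w + w)*(w + 2)/2 = -2*w*(2 + w)/2 = -w*(2 + w))
f = -5889240 (f = -9*6*(1 + 6)*(2 + 9*6*(1 + 6))*41 = -9*6*7*(2 + 9*6*7)*41 = -1*378*(2 + 378)*41 = -1*378*380*41 = -143640*41 = -5889240)
f + s = -5889240 + 27531 = -5861709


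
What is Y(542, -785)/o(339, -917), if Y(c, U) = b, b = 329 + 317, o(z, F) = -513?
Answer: -34/27 ≈ -1.2593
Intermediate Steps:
b = 646
Y(c, U) = 646
Y(542, -785)/o(339, -917) = 646/(-513) = 646*(-1/513) = -34/27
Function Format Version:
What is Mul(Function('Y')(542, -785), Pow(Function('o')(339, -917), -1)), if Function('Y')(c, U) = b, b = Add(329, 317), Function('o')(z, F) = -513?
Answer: Rational(-34, 27) ≈ -1.2593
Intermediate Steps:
b = 646
Function('Y')(c, U) = 646
Mul(Function('Y')(542, -785), Pow(Function('o')(339, -917), -1)) = Mul(646, Pow(-513, -1)) = Mul(646, Rational(-1, 513)) = Rational(-34, 27)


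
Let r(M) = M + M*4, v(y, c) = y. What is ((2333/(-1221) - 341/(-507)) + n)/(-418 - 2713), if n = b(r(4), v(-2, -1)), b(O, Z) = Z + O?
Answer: -3458792/646078719 ≈ -0.0053535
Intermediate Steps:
r(M) = 5*M (r(M) = M + 4*M = 5*M)
b(O, Z) = O + Z
n = 18 (n = 5*4 - 2 = 20 - 2 = 18)
((2333/(-1221) - 341/(-507)) + n)/(-418 - 2713) = ((2333/(-1221) - 341/(-507)) + 18)/(-418 - 2713) = ((2333*(-1/1221) - 341*(-1/507)) + 18)/(-3131) = ((-2333/1221 + 341/507) + 18)*(-1/3131) = (-255490/206349 + 18)*(-1/3131) = (3458792/206349)*(-1/3131) = -3458792/646078719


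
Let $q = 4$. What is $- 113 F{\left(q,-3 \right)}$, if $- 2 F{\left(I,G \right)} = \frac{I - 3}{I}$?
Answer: $\frac{113}{8} \approx 14.125$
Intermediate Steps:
$F{\left(I,G \right)} = - \frac{-3 + I}{2 I}$ ($F{\left(I,G \right)} = - \frac{\frac{1}{I} \left(I - 3\right)}{2} = - \frac{\frac{1}{I} \left(-3 + I\right)}{2} = - \frac{-3 + I}{2 I}$)
$- 113 F{\left(q,-3 \right)} = - 113 \frac{3 - 4}{2 \cdot 4} = - 113 \cdot \frac{1}{2} \cdot \frac{1}{4} \left(3 - 4\right) = - 113 \cdot \frac{1}{2} \cdot \frac{1}{4} \left(-1\right) = \left(-113\right) \left(- \frac{1}{8}\right) = \frac{113}{8}$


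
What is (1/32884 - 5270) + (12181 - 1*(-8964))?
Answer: 522033501/32884 ≈ 15875.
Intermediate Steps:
(1/32884 - 5270) + (12181 - 1*(-8964)) = (1/32884 - 5270) + (12181 + 8964) = -173298679/32884 + 21145 = 522033501/32884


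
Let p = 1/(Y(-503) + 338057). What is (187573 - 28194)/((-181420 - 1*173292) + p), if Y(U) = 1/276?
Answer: -14870655661807/33095953739620 ≈ -0.44932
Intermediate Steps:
Y(U) = 1/276
p = 276/93303733 (p = 1/(1/276 + 338057) = 1/(93303733/276) = 276/93303733 ≈ 2.9581e-6)
(187573 - 28194)/((-181420 - 1*173292) + p) = (187573 - 28194)/((-181420 - 1*173292) + 276/93303733) = 159379/((-181420 - 173292) + 276/93303733) = 159379/(-354712 + 276/93303733) = 159379/(-33095953739620/93303733) = 159379*(-93303733/33095953739620) = -14870655661807/33095953739620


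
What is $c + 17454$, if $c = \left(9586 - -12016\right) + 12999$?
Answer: $52055$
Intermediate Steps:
$c = 34601$ ($c = \left(9586 + 12016\right) + 12999 = 21602 + 12999 = 34601$)
$c + 17454 = 34601 + 17454 = 52055$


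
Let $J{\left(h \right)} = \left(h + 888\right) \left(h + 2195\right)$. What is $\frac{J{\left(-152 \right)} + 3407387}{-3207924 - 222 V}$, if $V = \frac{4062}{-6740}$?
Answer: $- \frac{8275093975}{5405126499} \approx -1.531$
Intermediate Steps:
$J{\left(h \right)} = \left(888 + h\right) \left(2195 + h\right)$
$V = - \frac{2031}{3370}$ ($V = 4062 \left(- \frac{1}{6740}\right) = - \frac{2031}{3370} \approx -0.60267$)
$\frac{J{\left(-152 \right)} + 3407387}{-3207924 - 222 V} = \frac{\left(1949160 + \left(-152\right)^{2} + 3083 \left(-152\right)\right) + 3407387}{-3207924 - - \frac{225441}{1685}} = \frac{\left(1949160 + 23104 - 468616\right) + 3407387}{-3207924 + \frac{225441}{1685}} = \frac{1503648 + 3407387}{- \frac{5405126499}{1685}} = 4911035 \left(- \frac{1685}{5405126499}\right) = - \frac{8275093975}{5405126499}$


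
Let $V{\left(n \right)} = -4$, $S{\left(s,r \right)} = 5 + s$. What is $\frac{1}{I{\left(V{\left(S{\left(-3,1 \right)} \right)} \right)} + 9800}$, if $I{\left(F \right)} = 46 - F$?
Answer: $\frac{1}{9850} \approx 0.00010152$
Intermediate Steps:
$\frac{1}{I{\left(V{\left(S{\left(-3,1 \right)} \right)} \right)} + 9800} = \frac{1}{\left(46 - -4\right) + 9800} = \frac{1}{\left(46 + 4\right) + 9800} = \frac{1}{50 + 9800} = \frac{1}{9850}$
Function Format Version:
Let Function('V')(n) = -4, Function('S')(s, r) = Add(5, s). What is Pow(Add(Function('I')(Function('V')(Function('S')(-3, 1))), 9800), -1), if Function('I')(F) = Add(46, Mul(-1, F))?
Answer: Rational(1, 9850) ≈ 0.00010152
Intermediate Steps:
Pow(Add(Function('I')(Function('V')(Function('S')(-3, 1))), 9800), -1) = Pow(Add(Add(46, Mul(-1, -4)), 9800), -1) = Pow(Add(Add(46, 4), 9800), -1) = Pow(Add(50, 9800), -1) = Pow(9850, -1) = Rational(1, 9850)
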